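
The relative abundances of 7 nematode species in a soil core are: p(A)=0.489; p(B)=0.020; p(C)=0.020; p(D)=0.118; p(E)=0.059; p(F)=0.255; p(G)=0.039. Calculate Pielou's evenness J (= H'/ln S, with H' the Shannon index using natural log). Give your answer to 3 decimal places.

0.720

H' = −Σ pᵢ ln pᵢ = −((-0.34983) + (-0.07824) + (-0.07824) + (-0.25217) + (-0.16698) + (-0.34846) + (-0.12652)) = 1.40044 (working shown to 5 dp, full precision carried).
With S = 7 species, ln S = 1.94591, so J = 1.40044/1.94591 = 0.71969, i.e. 0.720 to 3 decimal places.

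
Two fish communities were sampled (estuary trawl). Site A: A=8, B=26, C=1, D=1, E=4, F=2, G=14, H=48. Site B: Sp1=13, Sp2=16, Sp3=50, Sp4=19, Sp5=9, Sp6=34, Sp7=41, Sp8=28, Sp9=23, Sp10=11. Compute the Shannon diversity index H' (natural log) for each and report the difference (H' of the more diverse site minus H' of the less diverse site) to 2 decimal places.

0.70

Site A: N=104, proportions 0.0769, 0.25, 0.0096, 0.0096, 0.0385, 0.0192, 0.1346, 0.4615, giving H' = 1.4613 (working shown to 4 dp, full precision carried).
Site B: N=244, proportions 0.0533, 0.0656, 0.2049, 0.0779, 0.0369, 0.1393, 0.168, 0.1148, 0.0943, 0.0451, giving H' = 2.1653.
Difference = |1.4613 − 2.1653| = 0.7040, i.e. 0.70 to 2 decimal places.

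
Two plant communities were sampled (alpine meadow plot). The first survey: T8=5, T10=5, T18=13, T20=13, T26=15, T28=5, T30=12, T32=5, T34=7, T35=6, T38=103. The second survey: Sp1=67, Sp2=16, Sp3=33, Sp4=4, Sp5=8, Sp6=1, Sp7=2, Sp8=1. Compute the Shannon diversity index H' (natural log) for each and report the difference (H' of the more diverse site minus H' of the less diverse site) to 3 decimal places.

The first survey: N=189, proportions 0.026455, 0.026455, 0.068783, 0.068783, 0.079365, 0.026455, 0.063492, 0.026455, 0.037037, 0.031746, 0.544974, giving H' = 1.691133 (working shown to 6 dp, full precision carried).
The second survey: N=132, proportions 0.507576, 0.121212, 0.25, 0.030303, 0.060606, 0.007576, 0.015152, 0.007576, giving H' = 1.359866.
Difference = |1.691133 − 1.359866| = 0.331267, i.e. 0.331 to 3 decimal places.

0.331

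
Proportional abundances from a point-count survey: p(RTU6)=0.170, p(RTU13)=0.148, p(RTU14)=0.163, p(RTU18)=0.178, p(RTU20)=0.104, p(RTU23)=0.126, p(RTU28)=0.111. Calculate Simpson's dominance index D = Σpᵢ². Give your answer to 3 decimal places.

D = 0.17² + 0.148² + 0.163² + 0.178² + 0.104² + 0.126² + 0.111² = 0.02890 + 0.02190 + 0.02657 + 0.03168 + 0.01082 + 0.01588 + 0.01232 = 0.14807 (working shown to 5 dp, full precision carried).
To 3 decimal places, D = 0.148.

0.148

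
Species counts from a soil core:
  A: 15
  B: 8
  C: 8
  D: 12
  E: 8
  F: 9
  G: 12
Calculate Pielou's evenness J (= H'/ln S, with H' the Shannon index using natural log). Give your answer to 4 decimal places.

0.9848

Total N = 15+8+8+12+8+9+12 = 72, so the proportions are 0.208333, 0.111111, 0.111111, 0.166667, 0.111111, 0.125, 0.166667 (working shown to 6 dp, full precision carried).
H' = −Σ pᵢ ln pᵢ = −((-0.326795) + (-0.244136) + (-0.244136) + (-0.298627) + (-0.244136) + (-0.259930) + (-0.298627)) = 1.916387.
With S = 7 species, ln S = 1.945910, so J = 1.916387/1.945910 = 0.984828, i.e. 0.9848 to 4 decimal places.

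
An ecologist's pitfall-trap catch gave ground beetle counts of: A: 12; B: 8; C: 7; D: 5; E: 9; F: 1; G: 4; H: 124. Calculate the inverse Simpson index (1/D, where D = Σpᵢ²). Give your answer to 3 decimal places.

1.834

Total N = 12+8+7+5+9+1+4+124 = 170, so the proportions are 0.070588, 0.047059, 0.041176, 0.029412, 0.052941, 0.005882, 0.023529, 0.729412 (working shown to 6 dp, full precision carried).
D = 0.070588² + 0.047059² + 0.041176² + 0.029412² + 0.052941² + 0.005882² + 0.023529² + 0.729412² = 0.004983 + 0.002215 + 0.001696 + 0.000865 + 0.002803 + 0.000035 + 0.000554 + 0.532042 = 0.545190.
So 1/D = 1.83422, i.e. 1.834 to 3 decimal places.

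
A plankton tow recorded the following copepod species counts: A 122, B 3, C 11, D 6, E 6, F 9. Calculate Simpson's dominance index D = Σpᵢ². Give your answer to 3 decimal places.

0.615

Total N = 122+3+11+6+6+9 = 157, so the proportions are 0.77707, 0.01911, 0.07006, 0.03822, 0.03822, 0.05732 (working shown to 5 dp, full precision carried).
D = 0.77707² + 0.01911² + 0.07006² + 0.03822² + 0.03822² + 0.05732² = 0.60384 + 0.00037 + 0.00491 + 0.00146 + 0.00146 + 0.00329 = 0.61532.
To 3 decimal places, D = 0.615.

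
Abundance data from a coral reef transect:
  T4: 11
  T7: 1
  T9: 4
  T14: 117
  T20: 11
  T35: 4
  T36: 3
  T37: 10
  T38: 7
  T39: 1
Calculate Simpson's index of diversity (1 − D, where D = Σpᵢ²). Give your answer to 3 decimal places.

0.506

Total N = 11+1+4+117+11+4+3+10+7+1 = 169, so the proportions are 0.065089, 0.005917, 0.023669, 0.692308, 0.065089, 0.023669, 0.017751, 0.059172, 0.04142, 0.005917 (working shown to 6 dp, full precision carried).
D = 0.065089² + 0.005917² + 0.023669² + 0.692308² + 0.065089² + 0.023669² + 0.017751² + 0.059172² + 0.04142² + 0.005917² = 0.004237 + 0.000035 + 0.000560 + 0.479290 + 0.004237 + 0.000560 + 0.000315 + 0.003501 + 0.001716 + 0.000035 = 0.494485.
So 1 − D = 0.505515, i.e. 0.506 to 3 decimal places.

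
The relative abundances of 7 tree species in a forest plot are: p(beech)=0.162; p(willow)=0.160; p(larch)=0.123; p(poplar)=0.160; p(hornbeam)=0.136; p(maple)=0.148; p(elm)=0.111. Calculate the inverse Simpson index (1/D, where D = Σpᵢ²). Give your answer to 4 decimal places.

D = 0.162² + 0.16² + 0.123² + 0.16² + 0.136² + 0.148² + 0.111² = 0.02624400 + 0.02560000 + 0.01512900 + 0.02560000 + 0.01849600 + 0.02190400 + 0.01232100 = 0.14529400 (working shown to 8 dp, full precision carried).
So 1/D = 6.882597, i.e. 6.8826 to 4 decimal places.

6.8826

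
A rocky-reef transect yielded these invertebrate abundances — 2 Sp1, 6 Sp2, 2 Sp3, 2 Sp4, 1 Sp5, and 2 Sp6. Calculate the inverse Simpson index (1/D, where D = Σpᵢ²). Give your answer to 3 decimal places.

4.245

Total N = 2+6+2+2+1+2 = 15, so the proportions are 0.1333333, 0.4, 0.1333333, 0.1333333, 0.0666667, 0.1333333 (working shown to 7 dp, full precision carried).
D = 0.1333333² + 0.4² + 0.1333333² + 0.1333333² + 0.0666667² + 0.1333333² = 0.0177778 + 0.1600000 + 0.0177778 + 0.0177778 + 0.0044444 + 0.0177778 = 0.2355556.
So 1/D = 4.24528, i.e. 4.245 to 3 decimal places.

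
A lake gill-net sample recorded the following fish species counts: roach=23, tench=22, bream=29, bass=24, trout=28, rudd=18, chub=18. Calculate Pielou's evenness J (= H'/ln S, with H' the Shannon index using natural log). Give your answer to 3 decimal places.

0.992

Total N = 23+22+29+24+28+18+18 = 162, so the proportions are 0.14198, 0.1358, 0.17901, 0.14815, 0.17284, 0.11111, 0.11111 (working shown to 5 dp, full precision carried).
H' = −Σ pᵢ ln pᵢ = −((-0.27715) + (-0.27114) + (-0.30796) + (-0.28290) + (-0.30340) + (-0.24414) + (-0.24414)) = 1.93081.
With S = 7 species, ln S = 1.94591, so J = 1.93081/1.94591 = 0.99224, i.e. 0.992 to 3 decimal places.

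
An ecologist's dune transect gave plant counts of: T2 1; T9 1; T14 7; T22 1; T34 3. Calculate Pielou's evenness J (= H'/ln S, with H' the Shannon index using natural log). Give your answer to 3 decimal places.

0.785

Total N = 1+1+7+1+3 = 13, so the proportions are 0.07692, 0.07692, 0.53846, 0.07692, 0.23077 (working shown to 5 dp, full precision carried).
H' = −Σ pᵢ ln pᵢ = −((-0.19730) + (-0.19730) + (-0.33333) + (-0.19730) + (-0.33839)) = 1.26363.
With S = 5 species, ln S = 1.60944, so J = 1.26363/1.60944 = 0.78513, i.e. 0.785 to 3 decimal places.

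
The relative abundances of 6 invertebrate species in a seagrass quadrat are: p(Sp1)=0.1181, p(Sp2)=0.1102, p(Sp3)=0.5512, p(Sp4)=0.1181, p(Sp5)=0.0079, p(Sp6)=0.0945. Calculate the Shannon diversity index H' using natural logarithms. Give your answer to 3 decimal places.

Each pᵢ ln pᵢ term (working shown to 5 dp, full precision carried): 0.1181×(-2.13622)=-0.25229, 0.1102×(-2.20546)=-0.24304, 0.5512×(-0.59566)=-0.32833, 0.1181×(-2.13622)=-0.25229, 0.0079×(-4.84089)=-0.03824, 0.0945×(-2.35916)=-0.22294.
Sum = -1.33713, so H' = 1.337.

1.337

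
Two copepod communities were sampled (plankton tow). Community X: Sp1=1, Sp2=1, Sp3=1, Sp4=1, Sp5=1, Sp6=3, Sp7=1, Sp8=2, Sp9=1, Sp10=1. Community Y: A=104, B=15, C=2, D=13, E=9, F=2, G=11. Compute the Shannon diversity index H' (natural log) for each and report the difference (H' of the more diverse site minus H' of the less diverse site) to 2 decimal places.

Community X: N=13, proportions 0.07692308, 0.07692308, 0.07692308, 0.07692308, 0.07692308, 0.23076923, 0.07692308, 0.15384615, 0.07692308, 0.07692308, giving H' = 2.20478542 (working shown to 8 dp, full precision carried).
Community Y: N=156, proportions 0.66666667, 0.09615385, 0.01282051, 0.08333333, 0.05769231, 0.01282051, 0.07051282, giving H' = 1.16584187.
Difference = |2.20478542 − 1.16584187| = 1.03894355, i.e. 1.04 to 2 decimal places.

1.04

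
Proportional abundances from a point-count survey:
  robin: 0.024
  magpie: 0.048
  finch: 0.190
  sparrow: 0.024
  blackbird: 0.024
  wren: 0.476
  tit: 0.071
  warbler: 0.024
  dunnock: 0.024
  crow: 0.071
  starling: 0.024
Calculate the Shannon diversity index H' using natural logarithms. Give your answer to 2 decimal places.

1.73

Each pᵢ ln pᵢ term (working shown to 4 dp, full precision carried): 0.024×(-3.7297)=-0.0895, 0.048×(-3.0366)=-0.1458, 0.19×(-1.6607)=-0.3155, 0.024×(-3.7297)=-0.0895, 0.024×(-3.7297)=-0.0895, 0.476×(-0.7423)=-0.3534, 0.071×(-2.6451)=-0.1878, 0.024×(-3.7297)=-0.0895, 0.024×(-3.7297)=-0.0895, 0.071×(-2.6451)=-0.1878, 0.024×(-3.7297)=-0.0895.
Sum = -1.7273, so H' = 1.73.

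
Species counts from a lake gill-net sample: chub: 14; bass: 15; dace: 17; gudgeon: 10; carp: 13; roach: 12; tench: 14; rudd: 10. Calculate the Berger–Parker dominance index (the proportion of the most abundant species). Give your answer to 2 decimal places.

Total N = 14+15+17+10+13+12+14+10 = 105, so the proportions are 0.1333, 0.1429, 0.1619, 0.0952, 0.1238, 0.1143, 0.1333, 0.0952 (working shown to 4 dp, full precision carried).
The largest proportion is 0.1619, i.e. d = 0.16 to 2 decimal places.

0.16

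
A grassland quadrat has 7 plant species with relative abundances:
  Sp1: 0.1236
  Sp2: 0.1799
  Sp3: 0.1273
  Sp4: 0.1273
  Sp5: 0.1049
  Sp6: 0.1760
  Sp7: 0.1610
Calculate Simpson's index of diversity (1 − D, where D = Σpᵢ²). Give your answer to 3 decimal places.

0.852

D = 0.1236² + 0.1799² + 0.1273² + 0.1273² + 0.1049² + 0.176² + 0.161² = 0.01528 + 0.03236 + 0.01621 + 0.01621 + 0.01100 + 0.03098 + 0.02592 = 0.14795 (working shown to 5 dp, full precision carried).
So 1 − D = 0.85205, i.e. 0.852 to 3 decimal places.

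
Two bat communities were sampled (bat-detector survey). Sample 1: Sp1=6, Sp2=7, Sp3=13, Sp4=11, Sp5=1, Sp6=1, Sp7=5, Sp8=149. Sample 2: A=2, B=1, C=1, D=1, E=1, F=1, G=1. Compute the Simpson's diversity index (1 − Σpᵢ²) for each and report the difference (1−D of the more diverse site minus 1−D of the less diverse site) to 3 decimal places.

Sample 1: N=193, proportions 0.03109, 0.03627, 0.06736, 0.05699, 0.00518, 0.00518, 0.02591, 0.77202, giving 1−D = 0.39319 (working shown to 5 dp, full precision carried).
Sample 2: N=8, proportions 0.25, 0.125, 0.125, 0.125, 0.125, 0.125, 0.125, giving 1−D = 0.84375.
Difference = |0.39319 − 0.84375| = 0.45056, i.e. 0.451 to 3 decimal places.

0.451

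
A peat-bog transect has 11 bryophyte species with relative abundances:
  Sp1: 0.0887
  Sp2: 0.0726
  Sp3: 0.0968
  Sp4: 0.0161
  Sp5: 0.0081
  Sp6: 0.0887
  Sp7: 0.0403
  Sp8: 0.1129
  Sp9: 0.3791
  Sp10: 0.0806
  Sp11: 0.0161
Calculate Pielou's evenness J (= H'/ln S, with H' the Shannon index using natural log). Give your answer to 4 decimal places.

H' = −Σ pᵢ ln pᵢ = −((-0.214875) + (-0.190415) + (-0.226038) + (-0.066476) + (-0.039009) + (-0.214875) + (-0.129420) + (-0.246263) + (-0.367710) + (-0.202971) + (-0.066476)) = 1.964529 (working shown to 6 dp, full precision carried).
With S = 11 species, ln S = 2.397895, so J = 1.964529/2.397895 = 0.819272, i.e. 0.8193 to 4 decimal places.

0.8193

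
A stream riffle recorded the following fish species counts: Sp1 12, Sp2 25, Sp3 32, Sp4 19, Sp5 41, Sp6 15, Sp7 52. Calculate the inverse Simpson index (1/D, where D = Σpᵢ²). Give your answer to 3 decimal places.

Total N = 12+25+32+19+41+15+52 = 196, so the proportions are 0.0612245, 0.127551, 0.1632653, 0.0969388, 0.2091837, 0.0765306, 0.2653061 (working shown to 7 dp, full precision carried).
D = 0.0612245² + 0.127551² + 0.1632653² + 0.0969388² + 0.2091837² + 0.0765306² + 0.2653061² = 0.0037484 + 0.0162693 + 0.0266556 + 0.0093971 + 0.0437578 + 0.0058569 + 0.0703873 = 0.1760725.
So 1/D = 5.67948, i.e. 5.679 to 3 decimal places.

5.679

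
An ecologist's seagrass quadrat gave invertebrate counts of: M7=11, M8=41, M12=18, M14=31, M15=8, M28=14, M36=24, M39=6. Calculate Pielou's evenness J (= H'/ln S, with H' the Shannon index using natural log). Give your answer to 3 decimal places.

0.918

Total N = 11+41+18+31+8+14+24+6 = 153, so the proportions are 0.0719, 0.26797, 0.11765, 0.20261, 0.05229, 0.0915, 0.15686, 0.03922 (working shown to 5 dp, full precision carried).
H' = −Σ pᵢ ln pᵢ = −((-0.18927) + (-0.35289) + (-0.25177) + (-0.32346) + (-0.15430) + (-0.21882) + (-0.29057) + (-0.12701)) = 1.90809.
With S = 8 species, ln S = 2.07944, so J = 1.90809/2.07944 = 0.91760, i.e. 0.918 to 3 decimal places.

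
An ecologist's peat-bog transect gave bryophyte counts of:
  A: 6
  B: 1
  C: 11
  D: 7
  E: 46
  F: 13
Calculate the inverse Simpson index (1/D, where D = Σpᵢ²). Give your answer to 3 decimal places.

2.831

Total N = 6+1+11+7+46+13 = 84, so the proportions are 0.071429, 0.011905, 0.130952, 0.083333, 0.547619, 0.154762 (working shown to 6 dp, full precision carried).
D = 0.071429² + 0.011905² + 0.130952² + 0.083333² + 0.547619² + 0.154762² = 0.005102 + 0.000142 + 0.017149 + 0.006944 + 0.299887 + 0.023951 = 0.353175.
So 1/D = 2.83146, i.e. 2.831 to 3 decimal places.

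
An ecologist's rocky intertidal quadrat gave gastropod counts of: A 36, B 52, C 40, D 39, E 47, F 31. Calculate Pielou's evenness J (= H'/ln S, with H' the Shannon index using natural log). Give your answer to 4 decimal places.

0.9921

Total N = 36+52+40+39+47+31 = 245, so the proportions are 0.146939, 0.212245, 0.163265, 0.159184, 0.191837, 0.126531 (working shown to 6 dp, full precision carried).
H' = −Σ pᵢ ln pᵢ = −((-0.281790) + (-0.328983) + (-0.295899) + (-0.292531) + (-0.316744) + (-0.261573)) = 1.777520.
With S = 6 species, ln S = 1.791759, so J = 1.777520/1.791759 = 0.992053, i.e. 0.9921 to 4 decimal places.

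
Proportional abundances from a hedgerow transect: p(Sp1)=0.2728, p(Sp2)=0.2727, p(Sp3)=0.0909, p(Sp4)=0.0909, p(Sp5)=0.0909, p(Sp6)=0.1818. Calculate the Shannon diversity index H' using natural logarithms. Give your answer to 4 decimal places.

1.6726

Each pᵢ ln pᵢ term (working shown to 6 dp, full precision carried): 0.2728×(-1.299016)=-0.354372, 0.2727×(-1.299383)=-0.354342, 0.0909×(-2.397995)=-0.217978, 0.0909×(-2.397995)=-0.217978, 0.0909×(-2.397995)=-0.217978, 0.1818×(-1.704848)=-0.309941.
Sum = -1.672588, so H' = 1.6726.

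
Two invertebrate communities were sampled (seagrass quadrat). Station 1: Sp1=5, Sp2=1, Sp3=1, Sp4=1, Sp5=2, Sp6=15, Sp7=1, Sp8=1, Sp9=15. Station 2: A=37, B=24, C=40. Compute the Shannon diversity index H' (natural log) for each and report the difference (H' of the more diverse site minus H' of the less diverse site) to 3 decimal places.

Station 1: N=42, proportions 0.11904762, 0.02380952, 0.02380952, 0.02380952, 0.04761905, 0.35714286, 0.02380952, 0.02380952, 0.35714286, giving H' = 1.57874129 (working shown to 8 dp, full precision carried).
Station 2: N=101, proportions 0.36633663, 0.23762376, 0.3960396, giving H' = 1.07618554.
Difference = |1.57874129 − 1.07618554| = 0.50255575, i.e. 0.503 to 3 decimal places.

0.503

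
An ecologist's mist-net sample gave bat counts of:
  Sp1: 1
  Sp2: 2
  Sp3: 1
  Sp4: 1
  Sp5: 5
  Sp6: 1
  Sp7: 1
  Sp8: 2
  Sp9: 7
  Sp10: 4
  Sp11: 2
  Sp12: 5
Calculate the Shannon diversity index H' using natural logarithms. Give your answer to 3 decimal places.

2.234

Total N = 1+2+1+1+5+1+1+2+7+4+2+5 = 32, so the proportions are 0.03125, 0.0625, 0.03125, 0.03125, 0.15625, 0.03125, 0.03125, 0.0625, 0.21875, 0.125, 0.0625, 0.15625 (working shown to 5 dp, full precision carried).
Each pᵢ ln pᵢ term: 0.03125×(-3.46574)=-0.10830, 0.0625×(-2.77259)=-0.17329, 0.03125×(-3.46574)=-0.10830, 0.03125×(-3.46574)=-0.10830, 0.15625×(-1.85630)=-0.29005, 0.03125×(-3.46574)=-0.10830, 0.03125×(-3.46574)=-0.10830, 0.0625×(-2.77259)=-0.17329, 0.21875×(-1.51983)=-0.33246, 0.125×(-2.07944)=-0.25993, 0.0625×(-2.77259)=-0.17329, 0.15625×(-1.85630)=-0.29005.
Sum = -2.23387, so H' = 2.234.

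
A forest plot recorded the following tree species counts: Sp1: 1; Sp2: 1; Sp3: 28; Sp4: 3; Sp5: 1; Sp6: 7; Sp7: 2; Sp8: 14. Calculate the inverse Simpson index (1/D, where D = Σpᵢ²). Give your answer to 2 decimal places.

Total N = 1+1+28+3+1+7+2+14 = 57, so the proportions are 0.01754, 0.01754, 0.49123, 0.05263, 0.01754, 0.12281, 0.03509, 0.24561 (working shown to 5 dp, full precision carried).
D = 0.01754² + 0.01754² + 0.49123² + 0.05263² + 0.01754² + 0.12281² + 0.03509² + 0.24561² = 0.00031 + 0.00031 + 0.24131 + 0.00277 + 0.00031 + 0.01508 + 0.00123 + 0.06033 = 0.32164.
So 1/D = 3.1091, i.e. 3.11 to 2 decimal places.

3.11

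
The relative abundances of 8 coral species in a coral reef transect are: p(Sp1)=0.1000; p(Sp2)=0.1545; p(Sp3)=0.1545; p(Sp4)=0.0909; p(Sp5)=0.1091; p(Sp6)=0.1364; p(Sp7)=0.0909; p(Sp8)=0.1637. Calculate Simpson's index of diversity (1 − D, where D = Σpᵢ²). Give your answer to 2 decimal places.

0.87

D = 0.1² + 0.1545² + 0.1545² + 0.0909² + 0.1091² + 0.1364² + 0.0909² + 0.1637² = 0.0100 + 0.0239 + 0.0239 + 0.0083 + 0.0119 + 0.0186 + 0.0083 + 0.0268 = 0.1316 (working shown to 4 dp, full precision carried).
So 1 − D = 0.8684, i.e. 0.87 to 2 decimal places.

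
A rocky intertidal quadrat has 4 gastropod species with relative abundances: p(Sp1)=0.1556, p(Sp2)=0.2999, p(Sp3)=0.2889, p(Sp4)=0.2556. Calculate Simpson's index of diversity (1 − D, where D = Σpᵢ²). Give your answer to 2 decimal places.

0.74

D = 0.1556² + 0.2999² + 0.2889² + 0.2556² = 0.0242 + 0.0899 + 0.0835 + 0.0653 = 0.2629 (working shown to 4 dp, full precision carried).
So 1 − D = 0.7371, i.e. 0.74 to 2 decimal places.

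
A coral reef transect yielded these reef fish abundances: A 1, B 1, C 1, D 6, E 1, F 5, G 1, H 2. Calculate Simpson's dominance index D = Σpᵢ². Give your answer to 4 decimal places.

Total N = 1+1+1+6+1+5+1+2 = 18, so the proportions are 0.055556, 0.055556, 0.055556, 0.333333, 0.055556, 0.277778, 0.055556, 0.111111 (working shown to 6 dp, full precision carried).
D = 0.055556² + 0.055556² + 0.055556² + 0.333333² + 0.055556² + 0.277778² + 0.055556² + 0.111111² = 0.003086 + 0.003086 + 0.003086 + 0.111111 + 0.003086 + 0.077160 + 0.003086 + 0.012346 = 0.216049.
To 4 decimal places, D = 0.2160.

0.2160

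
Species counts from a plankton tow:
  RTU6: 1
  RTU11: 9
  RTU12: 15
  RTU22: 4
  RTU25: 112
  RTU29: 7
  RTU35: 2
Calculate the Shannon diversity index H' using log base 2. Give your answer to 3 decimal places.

Total N = 1+9+15+4+112+7+2 = 150, so the proportions are 0.00667, 0.06, 0.1, 0.02667, 0.74667, 0.04667, 0.01333 (working shown to 5 dp, full precision carried).
Each pᵢ log₂ pᵢ term: 0.00667×(-7.22882)=-0.04819, 0.06×(-4.05889)=-0.24353, 0.1×(-3.32193)=-0.33219, 0.02667×(-5.22882)=-0.13944, 0.74667×(-0.42146)=-0.31469, 0.04667×(-4.42146)=-0.20633, 0.01333×(-6.22882)=-0.08305.
Sum = -1.36743, so H' = 1.367.

1.367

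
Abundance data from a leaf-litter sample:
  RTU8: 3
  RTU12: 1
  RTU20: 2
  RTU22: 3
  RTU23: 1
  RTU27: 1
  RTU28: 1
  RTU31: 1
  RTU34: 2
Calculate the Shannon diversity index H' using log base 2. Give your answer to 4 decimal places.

3.0062

Total N = 3+1+2+3+1+1+1+1+2 = 15, so the proportions are 0.2, 0.066667, 0.133333, 0.2, 0.066667, 0.066667, 0.066667, 0.066667, 0.133333 (working shown to 6 dp, full precision carried).
Each pᵢ log₂ pᵢ term: 0.2×(-2.321928)=-0.464386, 0.066667×(-3.906891)=-0.260459, 0.133333×(-2.906891)=-0.387585, 0.2×(-2.321928)=-0.464386, 0.066667×(-3.906891)=-0.260459, 0.066667×(-3.906891)=-0.260459, 0.066667×(-3.906891)=-0.260459, 0.066667×(-3.906891)=-0.260459, 0.133333×(-2.906891)=-0.387585.
Sum = -3.006239, so H' = 3.0062.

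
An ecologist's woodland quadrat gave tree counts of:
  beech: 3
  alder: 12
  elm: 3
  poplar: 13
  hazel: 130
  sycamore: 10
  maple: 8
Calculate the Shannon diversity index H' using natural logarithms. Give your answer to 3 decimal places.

1.041

Total N = 3+12+3+13+130+10+8 = 179, so the proportions are 0.01676, 0.06704, 0.01676, 0.07263, 0.72626, 0.05587, 0.04469 (working shown to 5 dp, full precision carried).
Each pᵢ ln pᵢ term: 0.01676×(-4.08877)=-0.06853, 0.06704×(-2.70248)=-0.18117, 0.01676×(-4.08877)=-0.06853, 0.07263×(-2.62244)=-0.19046, 0.72626×(-0.31985)=-0.23229, 0.05587×(-2.88480)=-0.16116, 0.04469×(-3.10794)=-0.13890.
Sum = -1.04104, so H' = 1.041.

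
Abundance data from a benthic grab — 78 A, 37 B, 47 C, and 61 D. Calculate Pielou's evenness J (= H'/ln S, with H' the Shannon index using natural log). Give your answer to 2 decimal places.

0.97

Total N = 78+37+47+61 = 223, so the proportions are 0.3498, 0.1659, 0.2108, 0.2735 (working shown to 4 dp, full precision carried).
H' = −Σ pᵢ ln pᵢ = −((-0.3674) + (-0.2980) + (-0.3282) + (-0.3546)) = 1.3482.
With S = 4 species, ln S = 1.3863, so J = 1.3482/1.3863 = 0.9725, i.e. 0.97 to 2 decimal places.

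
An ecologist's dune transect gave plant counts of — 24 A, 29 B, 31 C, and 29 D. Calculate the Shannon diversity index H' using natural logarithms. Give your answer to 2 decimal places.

Total N = 24+29+31+29 = 113, so the proportions are 0.2124, 0.2566, 0.2743, 0.2566 (working shown to 4 dp, full precision carried).
Each pᵢ ln pᵢ term: 0.2124×(-1.5493)=-0.3291, 0.2566×(-1.3601)=-0.3491, 0.2743×(-1.2934)=-0.3548, 0.2566×(-1.3601)=-0.3491.
Sum = -1.3820, so H' = 1.38.

1.38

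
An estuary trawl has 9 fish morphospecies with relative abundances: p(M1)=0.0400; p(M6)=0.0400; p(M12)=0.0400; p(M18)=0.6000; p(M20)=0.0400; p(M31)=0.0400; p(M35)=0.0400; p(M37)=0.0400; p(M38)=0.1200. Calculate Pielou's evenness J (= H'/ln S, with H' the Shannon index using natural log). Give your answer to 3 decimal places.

0.665

H' = −Σ pᵢ ln pᵢ = −((-0.128755) + (-0.128755) + (-0.128755) + (-0.306495) + (-0.128755) + (-0.128755) + (-0.128755) + (-0.128755) + (-0.254432)) = 1.462212 (working shown to 6 dp, full precision carried).
With S = 9 species, ln S = 2.197225, so J = 1.462212/2.197225 = 0.665481, i.e. 0.665 to 3 decimal places.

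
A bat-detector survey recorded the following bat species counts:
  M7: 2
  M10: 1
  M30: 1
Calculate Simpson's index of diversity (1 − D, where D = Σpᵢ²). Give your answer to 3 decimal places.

Total N = 2+1+1 = 4, so the proportions are 0.5, 0.25, 0.25 (working shown to 5 dp, full precision carried).
D = 0.5² + 0.25² + 0.25² = 0.25000 + 0.06250 + 0.06250 = 0.37500.
So 1 − D = 0.62500, i.e. 0.625 to 3 decimal places.

0.625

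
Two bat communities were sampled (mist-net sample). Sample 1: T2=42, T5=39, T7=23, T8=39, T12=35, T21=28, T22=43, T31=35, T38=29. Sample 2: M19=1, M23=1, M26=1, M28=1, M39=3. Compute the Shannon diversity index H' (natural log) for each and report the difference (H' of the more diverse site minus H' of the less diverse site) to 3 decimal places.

Sample 1: N=313, proportions 0.13419, 0.1246, 0.07348, 0.1246, 0.11182, 0.08946, 0.13738, 0.11182, 0.09265, giving H' = 2.17938 (working shown to 5 dp, full precision carried).
Sample 2: N=7, proportions 0.14286, 0.14286, 0.14286, 0.14286, 0.42857, giving H' = 1.47508.
Difference = |2.17938 − 1.47508| = 0.70430, i.e. 0.704 to 3 decimal places.

0.704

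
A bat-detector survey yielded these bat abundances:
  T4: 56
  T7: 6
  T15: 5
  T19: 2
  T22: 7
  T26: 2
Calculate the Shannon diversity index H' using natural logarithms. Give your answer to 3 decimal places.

Total N = 56+6+5+2+7+2 = 78, so the proportions are 0.71795, 0.07692, 0.0641, 0.02564, 0.08974, 0.02564 (working shown to 5 dp, full precision carried).
Each pᵢ ln pᵢ term: 0.71795×(-0.33136)=-0.23790, 0.07692×(-2.56495)=-0.19730, 0.0641×(-2.74727)=-0.17611, 0.02564×(-3.66356)=-0.09394, 0.08974×(-2.41080)=-0.21635, 0.02564×(-3.66356)=-0.09394.
Sum = -1.01554, so H' = 1.016.

1.016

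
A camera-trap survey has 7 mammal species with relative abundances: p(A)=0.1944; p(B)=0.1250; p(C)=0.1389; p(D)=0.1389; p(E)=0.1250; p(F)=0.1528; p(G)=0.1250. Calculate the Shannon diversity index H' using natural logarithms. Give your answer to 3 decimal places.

1.934

Each pᵢ ln pᵢ term (working shown to 5 dp, full precision carried): 0.1944×(-1.63784)=-0.31840, 0.125×(-2.07944)=-0.25993, 0.1389×(-1.97400)=-0.27419, 0.1389×(-1.97400)=-0.27419, 0.125×(-2.07944)=-0.25993, 0.1528×(-1.87863)=-0.28705, 0.125×(-2.07944)=-0.25993.
Sum = -1.93362, so H' = 1.934.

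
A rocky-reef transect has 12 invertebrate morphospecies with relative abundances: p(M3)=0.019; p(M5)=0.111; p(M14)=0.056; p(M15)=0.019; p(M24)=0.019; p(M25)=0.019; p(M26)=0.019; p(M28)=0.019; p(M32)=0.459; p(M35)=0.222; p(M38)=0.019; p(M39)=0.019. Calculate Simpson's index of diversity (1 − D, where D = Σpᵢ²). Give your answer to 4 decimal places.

0.7217

D = 0.019² + 0.111² + 0.056² + 0.019² + 0.019² + 0.019² + 0.019² + 0.019² + 0.459² + 0.222² + 0.019² + 0.019² = 0.000361 + 0.012321 + 0.003136 + 0.000361 + 0.000361 + 0.000361 + 0.000361 + 0.000361 + 0.210681 + 0.049284 + 0.000361 + 0.000361 = 0.278310 (working shown to 6 dp, full precision carried).
So 1 − D = 0.721690, i.e. 0.7217 to 4 decimal places.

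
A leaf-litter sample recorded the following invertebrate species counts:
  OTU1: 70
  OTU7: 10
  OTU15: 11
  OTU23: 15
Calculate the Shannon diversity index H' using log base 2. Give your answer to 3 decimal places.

1.455

Total N = 70+10+11+15 = 106, so the proportions are 0.66038, 0.09434, 0.10377, 0.14151 (working shown to 5 dp, full precision carried).
Each pᵢ log₂ pᵢ term: 0.66038×(-0.59864)=-0.39533, 0.09434×(-3.40599)=-0.32132, 0.10377×(-3.26849)=-0.33918, 0.14151×(-2.82103)=-0.39920.
Sum = -1.45503, so H' = 1.455.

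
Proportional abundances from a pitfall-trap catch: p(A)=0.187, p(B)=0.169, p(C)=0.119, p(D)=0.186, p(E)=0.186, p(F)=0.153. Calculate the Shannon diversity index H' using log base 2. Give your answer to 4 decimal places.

Each pᵢ log₂ pᵢ term (working shown to 6 dp, full precision carried): 0.187×(-2.418890)=-0.452332, 0.169×(-2.564905)=-0.433469, 0.119×(-3.070967)=-0.365445, 0.186×(-2.426625)=-0.451352, 0.186×(-2.426625)=-0.451352, 0.153×(-2.708396)=-0.414385.
Sum = -2.568336, so H' = 2.5683.

2.5683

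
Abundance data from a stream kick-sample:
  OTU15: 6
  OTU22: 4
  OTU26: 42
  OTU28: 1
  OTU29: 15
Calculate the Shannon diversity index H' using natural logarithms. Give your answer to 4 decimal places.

Total N = 6+4+42+1+15 = 68, so the proportions are 0.088235, 0.058824, 0.617647, 0.014706, 0.220588 (working shown to 6 dp, full precision carried).
Each pᵢ ln pᵢ term: 0.088235×(-2.427748)=-0.214213, 0.058824×(-2.833213)=-0.166660, 0.617647×(-0.481838)=-0.297606, 0.014706×(-4.219508)=-0.062052, 0.220588×(-1.511458)=-0.333410.
Sum = -1.073940, so H' = 1.0739.

1.0739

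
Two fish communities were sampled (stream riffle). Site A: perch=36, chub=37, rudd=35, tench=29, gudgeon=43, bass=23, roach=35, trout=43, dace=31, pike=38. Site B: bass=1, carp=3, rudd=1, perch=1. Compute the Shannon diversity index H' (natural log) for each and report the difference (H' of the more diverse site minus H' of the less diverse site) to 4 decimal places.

Site A: N=350, proportions 0.102857, 0.105714, 0.1, 0.082857, 0.122857, 0.065714, 0.1, 0.122857, 0.088571, 0.108571, giving H' = 2.288224 (working shown to 6 dp, full precision carried).
Site B: N=6, proportions 0.166667, 0.5, 0.166667, 0.166667, giving H' = 1.242453.
Difference = |2.288224 − 1.242453| = 1.045771, i.e. 1.0458 to 4 decimal places.

1.0458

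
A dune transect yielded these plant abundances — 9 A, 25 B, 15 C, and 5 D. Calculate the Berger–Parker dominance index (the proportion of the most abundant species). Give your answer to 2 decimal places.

0.46

Total N = 9+25+15+5 = 54, so the proportions are 0.1667, 0.463, 0.2778, 0.0926 (working shown to 4 dp, full precision carried).
The largest proportion is 0.463, i.e. d = 0.46 to 2 decimal places.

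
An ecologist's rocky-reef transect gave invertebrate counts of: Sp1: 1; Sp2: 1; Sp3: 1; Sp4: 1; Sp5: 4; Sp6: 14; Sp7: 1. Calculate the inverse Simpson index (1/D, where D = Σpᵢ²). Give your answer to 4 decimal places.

Total N = 1+1+1+1+4+14+1 = 23, so the proportions are 0.0434783, 0.0434783, 0.0434783, 0.0434783, 0.173913, 0.6086957, 0.0434783 (working shown to 7 dp, full precision carried).
D = 0.0434783² + 0.0434783² + 0.0434783² + 0.0434783² + 0.173913² + 0.6086957² + 0.0434783² = 0.0018904 + 0.0018904 + 0.0018904 + 0.0018904 + 0.0302457 + 0.3705104 + 0.0018904 = 0.4102079.
So 1/D = 2.437788, i.e. 2.4378 to 4 decimal places.

2.4378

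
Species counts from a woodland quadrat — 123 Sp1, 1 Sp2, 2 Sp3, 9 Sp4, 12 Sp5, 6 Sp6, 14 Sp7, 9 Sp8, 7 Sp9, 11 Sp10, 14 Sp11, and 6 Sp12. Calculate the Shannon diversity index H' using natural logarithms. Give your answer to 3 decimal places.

1.637

Total N = 123+1+2+9+12+6+14+9+7+11+14+6 = 214, so the proportions are 0.57477, 0.00467, 0.00935, 0.04206, 0.05607, 0.02804, 0.06542, 0.04206, 0.03271, 0.0514, 0.06542, 0.02804 (working shown to 5 dp, full precision carried).
Each pᵢ ln pᵢ term: 0.57477×(-0.55379)=-0.31830, 0.00467×(-5.36598)=-0.02507, 0.00935×(-4.67283)=-0.04367, 0.04206×(-3.16875)=-0.13327, 0.05607×(-2.88107)=-0.16156, 0.02804×(-3.57422)=-0.10021, 0.06542×(-2.72692)=-0.17840, 0.04206×(-3.16875)=-0.13327, 0.03271×(-3.42007)=-0.11187, 0.0514×(-2.96808)=-0.15256, 0.06542×(-2.72692)=-0.17840, 0.02804×(-3.57422)=-0.10021.
Sum = -1.63679, so H' = 1.637.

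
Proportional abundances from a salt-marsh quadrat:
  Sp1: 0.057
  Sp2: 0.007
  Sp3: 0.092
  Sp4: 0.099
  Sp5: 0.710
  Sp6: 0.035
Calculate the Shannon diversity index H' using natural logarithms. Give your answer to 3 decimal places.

Each pᵢ ln pᵢ term (working shown to 5 dp, full precision carried): 0.057×(-2.86470)=-0.16329, 0.007×(-4.96185)=-0.03473, 0.092×(-2.38597)=-0.21951, 0.099×(-2.31264)=-0.22895, 0.71×(-0.34249)=-0.24317, 0.035×(-3.35241)=-0.11733.
Sum = -1.00698, so H' = 1.007.

1.007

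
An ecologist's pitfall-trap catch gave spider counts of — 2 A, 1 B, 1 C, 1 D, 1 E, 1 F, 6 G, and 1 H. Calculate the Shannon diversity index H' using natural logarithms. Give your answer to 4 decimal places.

Total N = 2+1+1+1+1+1+6+1 = 14, so the proportions are 0.142857, 0.071429, 0.071429, 0.071429, 0.071429, 0.071429, 0.428571, 0.071429 (working shown to 6 dp, full precision carried).
Each pᵢ ln pᵢ term: 0.142857×(-1.945910)=-0.277987, 0.071429×(-2.639057)=-0.188504, 0.071429×(-2.639057)=-0.188504, 0.071429×(-2.639057)=-0.188504, 0.071429×(-2.639057)=-0.188504, 0.071429×(-2.639057)=-0.188504, 0.428571×(-0.847298)=-0.363128, 0.071429×(-2.639057)=-0.188504.
Sum = -1.772139, so H' = 1.7721.

1.7721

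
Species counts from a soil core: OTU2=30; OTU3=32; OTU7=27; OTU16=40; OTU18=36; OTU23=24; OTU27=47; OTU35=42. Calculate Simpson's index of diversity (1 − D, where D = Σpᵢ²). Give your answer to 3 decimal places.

0.869

Total N = 30+32+27+40+36+24+47+42 = 278, so the proportions are 0.10791, 0.11511, 0.09712, 0.14388, 0.1295, 0.08633, 0.16906, 0.15108 (working shown to 5 dp, full precision carried).
D = 0.10791² + 0.11511² + 0.09712² + 0.14388² + 0.1295² + 0.08633² + 0.16906² + 0.15108² = 0.01165 + 0.01325 + 0.00943 + 0.02070 + 0.01677 + 0.00745 + 0.02858 + 0.02282 = 0.13066.
So 1 − D = 0.86934, i.e. 0.869 to 3 decimal places.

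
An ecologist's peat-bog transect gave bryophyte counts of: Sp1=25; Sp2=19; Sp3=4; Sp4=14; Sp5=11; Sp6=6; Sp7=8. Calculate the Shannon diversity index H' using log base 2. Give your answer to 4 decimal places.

2.5846

Total N = 25+19+4+14+11+6+8 = 87, so the proportions are 0.287356, 0.218391, 0.045977, 0.16092, 0.126437, 0.068966, 0.091954 (working shown to 6 dp, full precision carried).
Each pᵢ log₂ pᵢ term: 0.287356×(-1.799087)=-0.516979, 0.218391×(-2.195016)=-0.479371, 0.045977×(-4.442943)=-0.204273, 0.16092×(-2.635589)=-0.424118, 0.126437×(-2.983512)=-0.377226, 0.068966×(-3.857981)=-0.266068, 0.091954×(-3.442943)=-0.316593.
Sum = -2.584627, so H' = 2.5846.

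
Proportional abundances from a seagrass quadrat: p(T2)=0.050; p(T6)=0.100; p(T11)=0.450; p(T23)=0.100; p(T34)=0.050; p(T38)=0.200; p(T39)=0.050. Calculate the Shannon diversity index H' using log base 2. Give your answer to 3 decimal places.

2.295

Each pᵢ log₂ pᵢ term (working shown to 5 dp, full precision carried): 0.05×(-4.32193)=-0.21610, 0.1×(-3.32193)=-0.33219, 0.45×(-1.15200)=-0.51840, 0.1×(-3.32193)=-0.33219, 0.05×(-4.32193)=-0.21610, 0.2×(-2.32193)=-0.46439, 0.05×(-4.32193)=-0.21610.
Sum = -2.29546, so H' = 2.295.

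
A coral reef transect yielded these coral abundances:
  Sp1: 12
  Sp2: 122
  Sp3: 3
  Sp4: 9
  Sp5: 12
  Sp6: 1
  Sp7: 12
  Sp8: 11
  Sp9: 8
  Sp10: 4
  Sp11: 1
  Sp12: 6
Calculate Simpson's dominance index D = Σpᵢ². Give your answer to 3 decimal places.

0.387

Total N = 12+122+3+9+12+1+12+11+8+4+1+6 = 201, so the proportions are 0.0597, 0.60697, 0.01493, 0.04478, 0.0597, 0.00498, 0.0597, 0.05473, 0.0398, 0.0199, 0.00498, 0.02985 (working shown to 5 dp, full precision carried).
D = 0.0597² + 0.60697² + 0.01493² + 0.04478² + 0.0597² + 0.00498² + 0.0597² + 0.05473² + 0.0398² + 0.0199² + 0.00498² + 0.02985² = 0.00356 + 0.36841 + 0.00022 + 0.00200 + 0.00356 + 0.00002 + 0.00356 + 0.00299 + 0.00158 + 0.00040 + 0.00002 + 0.00089 = 0.38724.
To 3 decimal places, D = 0.387.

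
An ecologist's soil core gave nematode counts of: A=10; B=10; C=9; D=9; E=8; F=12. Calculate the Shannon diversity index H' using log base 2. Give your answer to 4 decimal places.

Total N = 10+10+9+9+8+12 = 58, so the proportions are 0.172414, 0.172414, 0.155172, 0.155172, 0.137931, 0.206897 (working shown to 6 dp, full precision carried).
Each pᵢ log₂ pᵢ term: 0.172414×(-2.536053)=-0.437251, 0.172414×(-2.536053)=-0.437251, 0.155172×(-2.688056)=-0.417112, 0.155172×(-2.688056)=-0.417112, 0.137931×(-2.857981)=-0.394204, 0.206897×(-2.273018)=-0.470280.
Sum = -2.573209, so H' = 2.5732.

2.5732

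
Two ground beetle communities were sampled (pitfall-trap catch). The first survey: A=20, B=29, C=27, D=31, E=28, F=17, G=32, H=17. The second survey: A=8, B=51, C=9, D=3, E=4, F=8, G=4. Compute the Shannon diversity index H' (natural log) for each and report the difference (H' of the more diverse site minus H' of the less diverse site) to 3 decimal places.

0.666

The first survey: N=201, proportions 0.0995, 0.14428, 0.13433, 0.15423, 0.1393, 0.08458, 0.1592, 0.08458, giving H' = 2.05185 (working shown to 5 dp, full precision carried).
The second survey: N=87, proportions 0.09195, 0.58621, 0.10345, 0.03448, 0.04598, 0.09195, 0.04598, giving H' = 1.38596.
Difference = |2.05185 − 1.38596| = 0.66589, i.e. 0.666 to 3 decimal places.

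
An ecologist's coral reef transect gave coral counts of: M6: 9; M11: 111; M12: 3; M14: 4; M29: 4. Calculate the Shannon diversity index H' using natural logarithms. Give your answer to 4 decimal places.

0.6239

Total N = 9+111+3+4+4 = 131, so the proportions are 0.068702, 0.847328, 0.022901, 0.030534, 0.030534 (working shown to 6 dp, full precision carried).
Each pᵢ ln pᵢ term: 0.068702×(-2.677973)=-0.183983, 0.847328×(-0.165667)=-0.140374, 0.022901×(-3.776585)=-0.086487, 0.030534×(-3.488903)=-0.106531, 0.030534×(-3.488903)=-0.106531.
Sum = -0.623907, so H' = 0.6239.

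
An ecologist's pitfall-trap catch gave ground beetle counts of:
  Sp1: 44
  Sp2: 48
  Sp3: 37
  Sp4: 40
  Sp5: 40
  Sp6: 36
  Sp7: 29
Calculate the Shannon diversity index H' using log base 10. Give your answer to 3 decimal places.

0.841

Total N = 44+48+37+40+40+36+29 = 274, so the proportions are 0.16058, 0.17518, 0.13504, 0.14599, 0.14599, 0.13139, 0.10584 (working shown to 5 dp, full precision carried).
Each pᵢ log₁₀ pᵢ term: 0.16058×(-0.79430)=-0.12755, 0.17518×(-0.75651)=-0.13253, 0.13504×(-0.86955)=-0.11742, 0.14599×(-0.83569)=-0.12200, 0.14599×(-0.83569)=-0.12200, 0.13139×(-0.88145)=-0.11581, 0.10584×(-0.97535)=-0.10323.
Sum = -0.84054, so H' = 0.841.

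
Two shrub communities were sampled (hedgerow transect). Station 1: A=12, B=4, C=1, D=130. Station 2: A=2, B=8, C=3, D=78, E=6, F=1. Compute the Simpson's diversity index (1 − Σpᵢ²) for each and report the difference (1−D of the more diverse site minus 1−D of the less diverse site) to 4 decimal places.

0.1442

Station 1: N=147, proportions 0.081633, 0.027211, 0.006803, 0.884354, giving 1−D = 0.210468 (working shown to 6 dp, full precision carried).
Station 2: N=98, proportions 0.020408, 0.081633, 0.030612, 0.795918, 0.061224, 0.010204, giving 1−D = 0.354644.
Difference = |0.210468 − 0.354644| = 0.144176, i.e. 0.1442 to 4 decimal places.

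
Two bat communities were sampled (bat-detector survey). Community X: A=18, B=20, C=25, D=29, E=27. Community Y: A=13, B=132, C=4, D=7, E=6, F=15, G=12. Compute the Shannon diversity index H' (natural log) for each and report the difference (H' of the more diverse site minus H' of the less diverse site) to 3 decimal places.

Community X: N=119, proportions 0.15126, 0.16807, 0.21008, 0.2437, 0.22689, giving H' = 1.59381 (working shown to 5 dp, full precision carried).
Community Y: N=189, proportions 0.06878, 0.69841, 0.02116, 0.03704, 0.03175, 0.07937, 0.06349, giving H' = 1.12412.
Difference = |1.59381 − 1.12412| = 0.46969, i.e. 0.470 to 3 decimal places.

0.470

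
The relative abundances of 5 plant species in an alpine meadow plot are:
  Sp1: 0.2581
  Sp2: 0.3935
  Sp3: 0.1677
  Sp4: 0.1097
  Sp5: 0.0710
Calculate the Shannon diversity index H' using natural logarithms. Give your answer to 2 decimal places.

Each pᵢ ln pᵢ term (working shown to 4 dp, full precision carried): 0.2581×(-1.3544)=-0.3496, 0.3935×(-0.9327)=-0.3670, 0.1677×(-1.7856)=-0.2994, 0.1097×(-2.2100)=-0.2424, 0.071×(-2.6451)=-0.1878.
Sum = -1.4463, so H' = 1.45.

1.45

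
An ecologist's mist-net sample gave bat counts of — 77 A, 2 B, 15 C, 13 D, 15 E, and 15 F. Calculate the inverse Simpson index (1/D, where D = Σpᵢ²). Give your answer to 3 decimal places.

Total N = 77+2+15+13+15+15 = 137, so the proportions are 0.562044, 0.014599, 0.109489, 0.094891, 0.109489, 0.109489 (working shown to 6 dp, full precision carried).
D = 0.562044² + 0.014599² + 0.109489² + 0.094891² + 0.109489² + 0.109489² = 0.315893 + 0.000213 + 0.011988 + 0.009004 + 0.011988 + 0.011988 = 0.361074.
So 1/D = 2.76951, i.e. 2.770 to 3 decimal places.

2.770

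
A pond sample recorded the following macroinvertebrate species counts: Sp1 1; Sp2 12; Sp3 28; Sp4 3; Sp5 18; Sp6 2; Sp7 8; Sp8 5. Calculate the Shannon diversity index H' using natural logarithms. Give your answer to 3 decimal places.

Total N = 1+12+28+3+18+2+8+5 = 77, so the proportions are 0.01299, 0.15584, 0.36364, 0.03896, 0.23377, 0.02597, 0.1039, 0.06494 (working shown to 5 dp, full precision carried).
Each pᵢ ln pᵢ term: 0.01299×(-4.34381)=-0.05641, 0.15584×(-1.85890)=-0.28970, 0.36364×(-1.01160)=-0.36785, 0.03896×(-3.24519)=-0.12644, 0.23377×(-1.45343)=-0.33976, 0.02597×(-3.65066)=-0.09482, 0.1039×(-2.26436)=-0.23526, 0.06494×(-2.73437)=-0.17756.
Sum = -1.68780, so H' = 1.688.

1.688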